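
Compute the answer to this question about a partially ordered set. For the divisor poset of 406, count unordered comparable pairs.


A comparable pair {a,b} has a < b or b < a in the order.
Count unordered pairs where one element is strictly below the other.
Examples: {1,2}, {1,7}, {1,14}, {1,29}, ...
Total comparable pairs: 19


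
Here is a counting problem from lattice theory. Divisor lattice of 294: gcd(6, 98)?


Meet=gcd.
gcd(6,98)=2


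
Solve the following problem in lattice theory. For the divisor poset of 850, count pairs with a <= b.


The order relation is {(a,b) : a <= b}, reflexive so it includes (a,a).
Examples: (1,1), (1,10), (1,17), (1,170), (1,2), ...
Total ordered pairs: 54


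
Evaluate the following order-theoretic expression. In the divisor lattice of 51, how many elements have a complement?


An element a is complemented if some b has a meet b = bottom, a join b = top.
a is complemented iff gcd(a, n/a)=1, i.e. a is a unitary divisor of 51.
Complemented elements: 1, 3, 17, 51
Count: 4


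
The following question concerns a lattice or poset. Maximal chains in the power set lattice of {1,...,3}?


A maximal chain goes from the minimum element to a maximal element via cover relations.
Counting all min-to-max paths in the cover graph.
Total maximal chains: 6


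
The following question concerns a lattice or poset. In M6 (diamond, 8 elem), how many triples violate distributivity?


Distributive law: a ^ (b v c) = (a ^ b) v (a ^ c).
Check all 8^3 = 512 ordered triples (a,b,c).
  e.g. a=a1, b=a2, c=a3: lhs=a1 != rhs=0
  e.g. a=a1, b=a2, c=a4: lhs=a1 != rhs=0
Total violating triples: 120


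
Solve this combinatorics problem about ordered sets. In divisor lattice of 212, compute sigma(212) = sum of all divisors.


sigma(n) = sum of divisors.
Divisors of 212: [1, 2, 4, 53, 106, 212]
Sum = 378


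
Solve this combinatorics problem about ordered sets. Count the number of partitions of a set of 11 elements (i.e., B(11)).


B(n) = number of set partitions of an n-element set.
B(n) satisfies the recurrence: B(n+1) = sum_k C(n,k)*B(k).
B(11) = 678570


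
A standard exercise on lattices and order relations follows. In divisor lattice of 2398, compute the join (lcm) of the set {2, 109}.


In a divisor lattice, join = lcm (least common multiple).
Compute lcm iteratively: start with first element, then lcm(current, next).
Elements: [2, 109]
lcm(2,109) = 218
Final lcm = 218


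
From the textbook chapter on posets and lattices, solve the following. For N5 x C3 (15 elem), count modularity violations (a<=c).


Modular law: if a <= c then a v (b ^ c) = (a v b) ^ c.
Check all triples (a,b,c) with a <= c among 15 elements.
  e.g. a=(a,0), b=(c,0), c=(b,0): lhs=(a,0) != rhs=(b,0)
  e.g. a=(a,0), b=(c,1), c=(b,0): lhs=(a,0) != rhs=(b,0)
Total violating triples: 18


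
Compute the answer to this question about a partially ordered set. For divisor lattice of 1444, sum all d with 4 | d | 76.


Interval [4,76] in divisors of 1444: [4, 76]
Sum = 80


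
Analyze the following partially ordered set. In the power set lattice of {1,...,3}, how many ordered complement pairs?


Complement pair (a,b): a meet b = bottom, a join b = top.
Here: A intersect B = {} and A union B = {1,...,3}.
Pairs found: ({},{1,2,3}), ({1},{2,3}), ({2},{1,3}), ({3},{1,2}), ... (4 more)
Total ordered pairs: 8


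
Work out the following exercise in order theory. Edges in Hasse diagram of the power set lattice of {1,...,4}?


A cover relation a -< b holds when a < b with no c strictly between.
Cover relations:
  {} -< {1}
  {} -< {2}
  {} -< {3}
  {} -< {4}
  {1} -< {1,2}
  {1} -< {1,3}
  {1} -< {1,4}
  {2} -< {1,2}
  ...24 more
Total: 32


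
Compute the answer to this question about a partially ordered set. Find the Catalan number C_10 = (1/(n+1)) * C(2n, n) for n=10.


C(n) = C(2n, n) / (n+1).
C(20, 10) = 184756
C(10) = 184756 / 11 = 16796


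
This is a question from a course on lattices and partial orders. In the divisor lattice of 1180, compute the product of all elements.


Divisors of 1180: [1, 2, 4, 5, 10, 20, 59, 118, 236, 295, 590, 1180]
Product = n^(d(n)/2) = 1180^(12/2)
Product = 2699554153024000000


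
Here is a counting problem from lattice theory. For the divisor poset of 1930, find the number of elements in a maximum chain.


A chain is a totally ordered subset; we count the number of elements in a maximum chain.
Compute, for each element x, the size of the longest chain ending at x:
  1: 1
  2: 2
  5: 2
  193: 2
  10: 3
  386: 3
  ...
A maximum chain: 1 < 2 < 10 < 1930
Number of elements in the longest chain: 4


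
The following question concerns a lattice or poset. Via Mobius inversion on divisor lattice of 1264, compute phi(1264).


phi(n) = n * prod_{p|n} (1 - 1/p).
Prime divisors of 1264: [2, 79]
phi(1264) = 1264 * (1 - 1/2) * (1 - 1/79)
phi(1264) = 624


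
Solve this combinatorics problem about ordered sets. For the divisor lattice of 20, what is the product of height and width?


Height = length of longest chain minus 1; width = size of largest antichain.
A maximum chain: 1 | 5 | 10 | 20  (height 3).
A maximum antichain: {2, 5}  (width 2).
Product = 3 * 2 = 6


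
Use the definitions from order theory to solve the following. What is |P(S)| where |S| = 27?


Power set = 2^n.
2^27 = 134217728


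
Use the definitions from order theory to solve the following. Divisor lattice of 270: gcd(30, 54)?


Meet=gcd.
gcd(30,54)=6


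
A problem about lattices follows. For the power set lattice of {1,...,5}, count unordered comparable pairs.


A comparable pair {a,b} has a < b or b < a in the order.
Count unordered pairs where one element is strictly below the other.
Examples: {{},{1}}, {{},{2}}, {{},{3}}, {{},{4}}, ...
Total comparable pairs: 211


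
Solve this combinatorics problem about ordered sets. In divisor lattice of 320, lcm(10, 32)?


Join=lcm.
gcd(10,32)=2
lcm=160


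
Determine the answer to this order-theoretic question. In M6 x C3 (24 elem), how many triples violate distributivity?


Distributive law: a ^ (b v c) = (a ^ b) v (a ^ c).
Check all 24^3 = 13824 ordered triples (a,b,c).
  e.g. a=(a1,0), b=(a2,0), c=(a3,0): lhs=(a1,0) != rhs=(0,0)
  e.g. a=(a1,0), b=(a2,0), c=(a3,1): lhs=(a1,0) != rhs=(0,0)
Total violating triples: 3240


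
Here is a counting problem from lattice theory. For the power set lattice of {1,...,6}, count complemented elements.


An element a is complemented if some b has a meet b = bottom, a join b = top.
every subset A has complement S\A, so all elements are complemented.
Complemented elements: {}, {1}, {2}, {3}, {4}, {5}, ... (58 more)
Count: 64


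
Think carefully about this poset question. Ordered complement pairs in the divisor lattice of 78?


Complement pair (a,b): a meet b = bottom, a join b = top.
Here: gcd(a,b)=1 and lcm(a,b)=78, i.e. a*b=78 with a,b coprime.
Pairs found: (1,78), (2,39), (3,26), (6,13), ... (4 more)
Total ordered pairs: 8


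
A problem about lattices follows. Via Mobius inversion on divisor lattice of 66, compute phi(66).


phi(n) = n * prod_{p|n} (1 - 1/p).
Prime divisors of 66: [2, 3, 11]
phi(66) = 66 * (1 - 1/2) * (1 - 1/3) * (1 - 1/11)
phi(66) = 20


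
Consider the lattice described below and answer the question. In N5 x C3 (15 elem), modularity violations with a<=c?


Modular law: if a <= c then a v (b ^ c) = (a v b) ^ c.
Check all triples (a,b,c) with a <= c among 15 elements.
  e.g. a=(a,0), b=(c,0), c=(b,0): lhs=(a,0) != rhs=(b,0)
  e.g. a=(a,0), b=(c,1), c=(b,0): lhs=(a,0) != rhs=(b,0)
Total violating triples: 18


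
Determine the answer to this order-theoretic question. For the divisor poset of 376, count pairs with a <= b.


The order relation is {(a,b) : a <= b}, reflexive so it includes (a,a).
Examples: (1,1), (1,188), (1,2), (1,376), (1,4), ...
Total ordered pairs: 30


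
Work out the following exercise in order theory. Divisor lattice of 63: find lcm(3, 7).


In a divisor lattice, join = lcm (least common multiple).
gcd(3,7) = 1
lcm(3,7) = 3*7/gcd = 21/1 = 21


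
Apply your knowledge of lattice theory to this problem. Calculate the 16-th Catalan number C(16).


C(n) = C(2n, n) / (n+1).
C(32, 16) = 601080390
C(16) = 601080390 / 17 = 35357670


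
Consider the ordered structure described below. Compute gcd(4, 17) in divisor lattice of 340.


In a divisor lattice, meet = gcd (greatest common divisor).
By Euclidean algorithm or factoring: gcd(4,17) = 1


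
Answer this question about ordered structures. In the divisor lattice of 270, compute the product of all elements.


Divisors of 270: [1, 2, 3, 5, 6, 9, 10, 15, 18, 27, 30, 45, 54, 90, 135, 270]
Product = n^(d(n)/2) = 270^(16/2)
Product = 28242953648100000000


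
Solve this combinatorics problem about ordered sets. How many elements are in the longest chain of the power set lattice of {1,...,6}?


A chain is a totally ordered subset; we count the number of elements in a maximum chain.
Compute, for each element x, the size of the longest chain ending at x:
  {}: 1
  {1}: 2
  {2}: 2
  {3}: 2
  {4}: 2
  {5}: 2
  ...
A maximum chain: {} < {1} < {1,2} < {1,2,3} < {1,2,3,4} < {1,2,3,4,5} < {1,2,3,4,5,6}
Number of elements in the longest chain: 7


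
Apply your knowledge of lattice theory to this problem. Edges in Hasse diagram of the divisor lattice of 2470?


A cover relation a -< b holds when a < b with no c strictly between.
Cover relations:
  1 -< 2
  1 -< 5
  1 -< 13
  1 -< 19
  2 -< 10
  2 -< 26
  2 -< 38
  5 -< 10
  ...24 more
Total: 32


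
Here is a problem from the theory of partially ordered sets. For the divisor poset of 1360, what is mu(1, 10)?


In a divisor lattice, mu(a,b) = mu(b/a) where mu is the classical Mobius function.
b/a = 10/1 = 10
Prime factorization of 10: primes [2, 5]
10 is squarefree with 2 prime factor(s), so mu(10) = (-1)^2 = 1


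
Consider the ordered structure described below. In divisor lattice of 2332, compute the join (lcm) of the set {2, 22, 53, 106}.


In a divisor lattice, join = lcm (least common multiple).
Compute lcm iteratively: start with first element, then lcm(current, next).
Elements: [2, 22, 53, 106]
lcm(2,22) = 22
lcm(22,53) = 1166
lcm(1166,106) = 1166
Final lcm = 1166


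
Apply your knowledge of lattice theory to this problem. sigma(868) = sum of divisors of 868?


sigma(n) = sum of divisors.
Divisors of 868: [1, 2, 4, 7, 14, 28, 31, 62, 124, 217, 434, 868]
Sum = 1792


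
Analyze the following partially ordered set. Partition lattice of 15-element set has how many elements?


B(n) = number of set partitions of an n-element set.
B(n) satisfies the recurrence: B(n+1) = sum_k C(n,k)*B(k).
B(15) = 1382958545


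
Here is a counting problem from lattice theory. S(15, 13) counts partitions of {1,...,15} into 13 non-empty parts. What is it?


S(n,k) = k*S(n-1,k) + S(n-1,k-1).
S(14,13) = 91, S(14,12) = 3367
S(15,13) = 13*91 + 3367 = 1183 + 3367
S(15,13) = 4550


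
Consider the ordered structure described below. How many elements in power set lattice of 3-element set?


Power set = 2^n.
2^3 = 8


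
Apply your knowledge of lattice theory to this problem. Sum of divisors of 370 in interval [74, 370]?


Interval [74,370] in divisors of 370: [74, 370]
Sum = 444


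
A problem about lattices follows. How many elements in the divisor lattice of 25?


Divisors of 25: [1, 5, 25]
Count: 3


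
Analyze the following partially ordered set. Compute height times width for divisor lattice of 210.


Height = length of longest chain minus 1; width = size of largest antichain.
A maximum chain: 1 | 7 | 35 | 105 | 210  (height 4).
A maximum antichain: {6, 10, 14, 15, 21, 35}  (width 6).
Product = 4 * 6 = 24


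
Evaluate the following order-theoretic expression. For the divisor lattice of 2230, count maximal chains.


A maximal chain goes from the minimum element to a maximal element via cover relations.
Counting all min-to-max paths in the cover graph.
Total maximal chains: 6


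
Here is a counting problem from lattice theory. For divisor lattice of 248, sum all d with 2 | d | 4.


Interval [2,4] in divisors of 248: [2, 4]
Sum = 6


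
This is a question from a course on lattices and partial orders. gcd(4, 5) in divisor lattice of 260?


Meet=gcd.
gcd(4,5)=1


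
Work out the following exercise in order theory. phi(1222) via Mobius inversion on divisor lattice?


phi(n) = n * prod_{p|n} (1 - 1/p).
Prime divisors of 1222: [2, 13, 47]
phi(1222) = 1222 * (1 - 1/2) * (1 - 1/13) * (1 - 1/47)
phi(1222) = 552


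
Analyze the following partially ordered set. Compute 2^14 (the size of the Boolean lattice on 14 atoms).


Power set = 2^n.
2^14 = 16384


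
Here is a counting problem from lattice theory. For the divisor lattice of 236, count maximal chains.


A maximal chain goes from the minimum element to a maximal element via cover relations.
Counting all min-to-max paths in the cover graph.
Total maximal chains: 3


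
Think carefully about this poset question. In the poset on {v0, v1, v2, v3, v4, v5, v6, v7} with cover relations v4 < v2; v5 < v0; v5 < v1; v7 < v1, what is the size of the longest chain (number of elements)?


A chain is a totally ordered subset; we count the number of elements in a maximum chain.
Compute, for each element x, the size of the longest chain ending at x:
  v3: 1
  v4: 1
  v5: 1
  v6: 1
  v7: 1
  v0: 2
  ...
A maximum chain: v5 < v0
Number of elements in the longest chain: 2


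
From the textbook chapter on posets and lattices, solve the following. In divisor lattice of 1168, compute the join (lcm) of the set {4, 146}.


In a divisor lattice, join = lcm (least common multiple).
Compute lcm iteratively: start with first element, then lcm(current, next).
Elements: [4, 146]
lcm(4,146) = 292
Final lcm = 292


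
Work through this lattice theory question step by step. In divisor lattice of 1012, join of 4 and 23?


In a divisor lattice, join = lcm (least common multiple).
gcd(4,23) = 1
lcm(4,23) = 4*23/gcd = 92/1 = 92


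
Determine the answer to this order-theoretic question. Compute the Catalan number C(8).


C(n) = C(2n, n) / (n+1).
C(16, 8) = 12870
C(8) = 12870 / 9 = 1430


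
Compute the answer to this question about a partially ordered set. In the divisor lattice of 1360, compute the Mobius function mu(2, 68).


In a divisor lattice, mu(a,b) = mu(b/a) where mu is the classical Mobius function.
b/a = 68/2 = 34
Prime factorization of 34: primes [2, 17]
34 is squarefree with 2 prime factor(s), so mu(34) = (-1)^2 = 1


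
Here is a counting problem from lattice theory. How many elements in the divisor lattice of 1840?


Divisors of 1840: [1, 2, 4, 5, 8, 10, 16, 20, 23, 40, 46, 80, 92, 115, 184, 230, 368, 460, 920, 1840]
Count: 20


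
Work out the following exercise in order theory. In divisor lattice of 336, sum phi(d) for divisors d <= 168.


Divisors of 336 up to 168: [1, 2, 3, 4, 6, 7, 8, 12, 14, 16, 21, 24, 28, 42, 48, 56, 84, 112, 168]
phi values: [1, 1, 2, 2, 2, 6, 4, 4, 6, 8, 12, 8, 12, 12, 16, 24, 24, 48, 48]
Sum = 240


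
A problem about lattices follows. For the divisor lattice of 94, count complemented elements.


An element a is complemented if some b has a meet b = bottom, a join b = top.
a is complemented iff gcd(a, n/a)=1, i.e. a is a unitary divisor of 94.
Complemented elements: 1, 2, 47, 94
Count: 4


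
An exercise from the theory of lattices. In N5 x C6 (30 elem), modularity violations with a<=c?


Modular law: if a <= c then a v (b ^ c) = (a v b) ^ c.
Check all triples (a,b,c) with a <= c among 30 elements.
  e.g. a=(a,0), b=(c,0), c=(b,0): lhs=(a,0) != rhs=(b,0)
  e.g. a=(a,0), b=(c,1), c=(b,0): lhs=(a,0) != rhs=(b,0)
Total violating triples: 126


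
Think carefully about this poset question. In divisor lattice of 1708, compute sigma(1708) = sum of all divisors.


sigma(n) = sum of divisors.
Divisors of 1708: [1, 2, 4, 7, 14, 28, 61, 122, 244, 427, 854, 1708]
Sum = 3472


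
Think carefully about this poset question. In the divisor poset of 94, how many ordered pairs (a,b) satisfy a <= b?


The order relation is {(a,b) : a <= b}, reflexive so it includes (a,a).
Examples: (1,1), (1,2), (1,47), (1,94), (2,2), ...
Total ordered pairs: 9


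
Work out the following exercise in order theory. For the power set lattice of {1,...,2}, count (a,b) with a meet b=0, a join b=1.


Complement pair (a,b): a meet b = bottom, a join b = top.
Here: A intersect B = {} and A union B = {1,...,2}.
Pairs found: ({},{1,2}), ({1},{2}), ({2},{1}), ({1,2},{})
Total ordered pairs: 4


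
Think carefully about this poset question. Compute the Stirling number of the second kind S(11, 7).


S(n,k) = k*S(n-1,k) + S(n-1,k-1).
S(10,7) = 5880, S(10,6) = 22827
S(11,7) = 7*5880 + 22827 = 41160 + 22827
S(11,7) = 63987


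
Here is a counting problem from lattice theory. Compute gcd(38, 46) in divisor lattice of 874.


In a divisor lattice, meet = gcd (greatest common divisor).
By Euclidean algorithm or factoring: gcd(38,46) = 2


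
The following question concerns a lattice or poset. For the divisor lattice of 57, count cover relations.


A cover relation a -< b holds when a < b with no c strictly between.
Cover relations:
  1 -< 3
  1 -< 19
  3 -< 57
  19 -< 57
Total: 4


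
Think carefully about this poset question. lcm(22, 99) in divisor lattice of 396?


Join=lcm.
gcd(22,99)=11
lcm=198


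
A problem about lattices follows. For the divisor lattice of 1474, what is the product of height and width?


Height = length of longest chain minus 1; width = size of largest antichain.
A maximum chain: 1 | 67 | 737 | 1474  (height 3).
A maximum antichain: {2, 11, 67}  (width 3).
Product = 3 * 3 = 9


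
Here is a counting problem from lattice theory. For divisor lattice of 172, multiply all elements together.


Divisors of 172: [1, 2, 4, 43, 86, 172]
Product = n^(d(n)/2) = 172^(6/2)
Product = 5088448


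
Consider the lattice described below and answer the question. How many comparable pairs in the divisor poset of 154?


A comparable pair {a,b} has a < b or b < a in the order.
Count unordered pairs where one element is strictly below the other.
Examples: {1,2}, {1,7}, {1,11}, {1,14}, ...
Total comparable pairs: 19


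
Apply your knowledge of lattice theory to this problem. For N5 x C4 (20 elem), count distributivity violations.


Distributive law: a ^ (b v c) = (a ^ b) v (a ^ c).
Check all 20^3 = 8000 ordered triples (a,b,c).
  e.g. a=(b,0), b=(a,0), c=(c,0): lhs=(b,0) != rhs=(a,0)
  e.g. a=(b,0), b=(a,0), c=(c,1): lhs=(b,0) != rhs=(a,0)
Total violating triples: 128


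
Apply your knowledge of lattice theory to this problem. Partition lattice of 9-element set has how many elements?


B(n) = number of set partitions of an n-element set.
B(n) satisfies the recurrence: B(n+1) = sum_k C(n,k)*B(k).
B(9) = 21147


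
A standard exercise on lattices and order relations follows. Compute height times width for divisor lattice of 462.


Height = length of longest chain minus 1; width = size of largest antichain.
A maximum chain: 1 | 11 | 77 | 231 | 462  (height 4).
A maximum antichain: {6, 14, 21, 22, 33, 77}  (width 6).
Product = 4 * 6 = 24


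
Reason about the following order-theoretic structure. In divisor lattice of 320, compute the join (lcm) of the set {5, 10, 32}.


In a divisor lattice, join = lcm (least common multiple).
Compute lcm iteratively: start with first element, then lcm(current, next).
Elements: [5, 10, 32]
lcm(5,10) = 10
lcm(10,32) = 160
Final lcm = 160


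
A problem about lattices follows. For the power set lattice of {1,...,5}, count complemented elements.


An element a is complemented if some b has a meet b = bottom, a join b = top.
every subset A has complement S\A, so all elements are complemented.
Complemented elements: {}, {1}, {2}, {3}, {4}, {5}, ... (26 more)
Count: 32


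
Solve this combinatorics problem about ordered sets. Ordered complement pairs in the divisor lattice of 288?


Complement pair (a,b): a meet b = bottom, a join b = top.
Here: gcd(a,b)=1 and lcm(a,b)=288, i.e. a*b=288 with a,b coprime.
Pairs found: (1,288), (9,32), (32,9), (288,1)
Total ordered pairs: 4


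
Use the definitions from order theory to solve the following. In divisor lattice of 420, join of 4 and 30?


In a divisor lattice, join = lcm (least common multiple).
gcd(4,30) = 2
lcm(4,30) = 4*30/gcd = 120/2 = 60


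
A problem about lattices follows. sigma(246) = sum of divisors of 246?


sigma(n) = sum of divisors.
Divisors of 246: [1, 2, 3, 6, 41, 82, 123, 246]
Sum = 504


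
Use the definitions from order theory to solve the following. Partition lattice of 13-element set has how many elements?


B(n) = number of set partitions of an n-element set.
B(n) satisfies the recurrence: B(n+1) = sum_k C(n,k)*B(k).
B(13) = 27644437


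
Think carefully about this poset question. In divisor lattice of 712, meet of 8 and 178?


In a divisor lattice, meet = gcd (greatest common divisor).
By Euclidean algorithm or factoring: gcd(8,178) = 2


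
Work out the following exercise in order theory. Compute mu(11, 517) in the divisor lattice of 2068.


In a divisor lattice, mu(a,b) = mu(b/a) where mu is the classical Mobius function.
b/a = 517/11 = 47
Prime factorization of 47: primes [47]
47 is squarefree with 1 prime factor(s), so mu(47) = (-1)^1 = -1


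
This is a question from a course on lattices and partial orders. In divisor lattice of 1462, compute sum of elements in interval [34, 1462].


Interval [34,1462] in divisors of 1462: [34, 1462]
Sum = 1496


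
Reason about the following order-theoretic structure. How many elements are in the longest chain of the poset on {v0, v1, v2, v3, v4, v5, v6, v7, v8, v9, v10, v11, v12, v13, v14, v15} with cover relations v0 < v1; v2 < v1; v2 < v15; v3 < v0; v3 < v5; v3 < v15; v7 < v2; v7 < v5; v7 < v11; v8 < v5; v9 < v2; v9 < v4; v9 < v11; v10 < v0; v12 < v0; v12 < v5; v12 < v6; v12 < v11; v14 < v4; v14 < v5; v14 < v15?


A chain is a totally ordered subset; we count the number of elements in a maximum chain.
Compute, for each element x, the size of the longest chain ending at x:
  v3: 1
  v7: 1
  v8: 1
  v9: 1
  v10: 1
  v12: 1
  ...
A maximum chain: v3 < v0 < v1
Number of elements in the longest chain: 3


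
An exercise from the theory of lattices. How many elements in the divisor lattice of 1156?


Divisors of 1156: [1, 2, 4, 17, 34, 68, 289, 578, 1156]
Count: 9


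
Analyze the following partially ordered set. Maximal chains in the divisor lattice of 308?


A maximal chain goes from the minimum element to a maximal element via cover relations.
Counting all min-to-max paths in the cover graph.
Total maximal chains: 12


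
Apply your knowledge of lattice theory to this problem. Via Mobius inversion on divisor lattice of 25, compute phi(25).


phi(n) = n * prod_{p|n} (1 - 1/p).
Prime divisors of 25: [5]
phi(25) = 25 * (1 - 1/5)
phi(25) = 20


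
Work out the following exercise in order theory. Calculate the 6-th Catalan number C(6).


C(n) = C(2n, n) / (n+1).
C(12, 6) = 924
C(6) = 924 / 7 = 132


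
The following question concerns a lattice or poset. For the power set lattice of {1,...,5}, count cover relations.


A cover relation a -< b holds when a < b with no c strictly between.
Cover relations:
  {} -< {1}
  {} -< {2}
  {} -< {3}
  {} -< {4}
  {} -< {5}
  {1} -< {1,2}
  {1} -< {1,3}
  {1} -< {1,4}
  ...72 more
Total: 80


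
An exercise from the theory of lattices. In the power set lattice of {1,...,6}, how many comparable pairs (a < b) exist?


A comparable pair {a,b} has a < b or b < a in the order.
Count unordered pairs where one element is strictly below the other.
Examples: {{},{1}}, {{},{2}}, {{},{3}}, {{},{4}}, ...
Total comparable pairs: 665


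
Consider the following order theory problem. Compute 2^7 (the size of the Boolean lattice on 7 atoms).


Power set = 2^n.
2^7 = 128


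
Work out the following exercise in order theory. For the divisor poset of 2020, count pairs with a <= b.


The order relation is {(a,b) : a <= b}, reflexive so it includes (a,a).
Examples: (1,1), (1,10), (1,101), (1,1010), (1,2), ...
Total ordered pairs: 54


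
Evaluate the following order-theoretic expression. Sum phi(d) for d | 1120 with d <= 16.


Divisors of 1120 up to 16: [1, 2, 4, 5, 7, 8, 10, 14, 16]
phi values: [1, 1, 2, 4, 6, 4, 4, 6, 8]
Sum = 36


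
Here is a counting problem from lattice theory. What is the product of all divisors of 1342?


Divisors of 1342: [1, 2, 11, 22, 61, 122, 671, 1342]
Product = n^(d(n)/2) = 1342^(8/2)
Product = 3243471329296


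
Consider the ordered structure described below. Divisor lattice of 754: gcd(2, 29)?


Meet=gcd.
gcd(2,29)=1


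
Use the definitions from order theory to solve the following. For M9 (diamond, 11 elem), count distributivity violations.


Distributive law: a ^ (b v c) = (a ^ b) v (a ^ c).
Check all 11^3 = 1331 ordered triples (a,b,c).
  e.g. a=a1, b=a2, c=a3: lhs=a1 != rhs=0
  e.g. a=a1, b=a2, c=a4: lhs=a1 != rhs=0
Total violating triples: 504


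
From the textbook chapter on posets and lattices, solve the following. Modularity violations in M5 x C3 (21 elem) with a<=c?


Modular law: if a <= c then a v (b ^ c) = (a v b) ^ c.
Check all triples (a,b,c) with a <= c among 21 elements.
This lattice is modular (diamonds M_m and their chain-products are modular).
Total violating triples: 0


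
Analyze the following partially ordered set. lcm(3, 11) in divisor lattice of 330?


Join=lcm.
gcd(3,11)=1
lcm=33


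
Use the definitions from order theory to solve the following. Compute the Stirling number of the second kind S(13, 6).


S(n,k) = k*S(n-1,k) + S(n-1,k-1).
S(12,6) = 1323652, S(12,5) = 1379400
S(13,6) = 6*1323652 + 1379400 = 7941912 + 1379400
S(13,6) = 9321312


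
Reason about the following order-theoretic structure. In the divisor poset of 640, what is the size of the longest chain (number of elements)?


A chain is a totally ordered subset; we count the number of elements in a maximum chain.
Compute, for each element x, the size of the longest chain ending at x:
  1: 1
  2: 2
  5: 2
  4: 3
  8: 4
  10: 3
  ...
A maximum chain: 1 < 2 < 4 < 8 < 16 < 32 < 64 < 128 < 640
Number of elements in the longest chain: 9


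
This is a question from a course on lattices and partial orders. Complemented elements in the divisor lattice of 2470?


An element a is complemented if some b has a meet b = bottom, a join b = top.
a is complemented iff gcd(a, n/a)=1, i.e. a is a unitary divisor of 2470.
Complemented elements: 1, 2, 5, 10, 13, 19, ... (10 more)
Count: 16


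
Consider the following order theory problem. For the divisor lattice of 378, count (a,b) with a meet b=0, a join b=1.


Complement pair (a,b): a meet b = bottom, a join b = top.
Here: gcd(a,b)=1 and lcm(a,b)=378, i.e. a*b=378 with a,b coprime.
Pairs found: (1,378), (2,189), (7,54), (14,27), ... (4 more)
Total ordered pairs: 8


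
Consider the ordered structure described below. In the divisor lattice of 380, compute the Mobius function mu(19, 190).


In a divisor lattice, mu(a,b) = mu(b/a) where mu is the classical Mobius function.
b/a = 190/19 = 10
Prime factorization of 10: primes [2, 5]
10 is squarefree with 2 prime factor(s), so mu(10) = (-1)^2 = 1


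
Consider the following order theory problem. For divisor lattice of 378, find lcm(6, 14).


In a divisor lattice, join = lcm (least common multiple).
Compute lcm iteratively: start with first element, then lcm(current, next).
Elements: [6, 14]
lcm(6,14) = 42
Final lcm = 42


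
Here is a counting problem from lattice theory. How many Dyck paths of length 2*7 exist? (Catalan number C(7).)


C(n) = C(2n, n) / (n+1).
C(14, 7) = 3432
C(7) = 3432 / 8 = 429


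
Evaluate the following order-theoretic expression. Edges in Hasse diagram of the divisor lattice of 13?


A cover relation a -< b holds when a < b with no c strictly between.
Cover relations:
  1 -< 13
Total: 1


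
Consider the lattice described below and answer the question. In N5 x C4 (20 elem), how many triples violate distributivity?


Distributive law: a ^ (b v c) = (a ^ b) v (a ^ c).
Check all 20^3 = 8000 ordered triples (a,b,c).
  e.g. a=(b,0), b=(a,0), c=(c,0): lhs=(b,0) != rhs=(a,0)
  e.g. a=(b,0), b=(a,0), c=(c,1): lhs=(b,0) != rhs=(a,0)
Total violating triples: 128


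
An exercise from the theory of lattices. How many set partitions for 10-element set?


B(n) = number of set partitions of an n-element set.
B(n) satisfies the recurrence: B(n+1) = sum_k C(n,k)*B(k).
B(10) = 115975


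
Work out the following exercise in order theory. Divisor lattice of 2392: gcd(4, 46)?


Meet=gcd.
gcd(4,46)=2


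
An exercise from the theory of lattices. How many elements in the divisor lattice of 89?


Divisors of 89: [1, 89]
Count: 2


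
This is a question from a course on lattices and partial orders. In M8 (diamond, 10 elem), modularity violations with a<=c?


Modular law: if a <= c then a v (b ^ c) = (a v b) ^ c.
Check all triples (a,b,c) with a <= c among 10 elements.
This lattice is modular (diamonds M_m and their chain-products are modular).
Total violating triples: 0


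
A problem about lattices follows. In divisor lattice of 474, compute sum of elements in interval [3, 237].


Interval [3,237] in divisors of 474: [3, 237]
Sum = 240


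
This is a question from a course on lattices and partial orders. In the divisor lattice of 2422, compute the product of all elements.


Divisors of 2422: [1, 2, 7, 14, 173, 346, 1211, 2422]
Product = n^(d(n)/2) = 2422^(8/2)
Product = 34410941495056


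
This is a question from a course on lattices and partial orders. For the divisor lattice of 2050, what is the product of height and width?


Height = length of longest chain minus 1; width = size of largest antichain.
A maximum chain: 1 | 41 | 205 | 1025 | 2050  (height 4).
A maximum antichain: {10, 25, 82, 205}  (width 4).
Product = 4 * 4 = 16


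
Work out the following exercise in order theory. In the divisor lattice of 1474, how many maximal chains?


A maximal chain goes from the minimum element to a maximal element via cover relations.
Counting all min-to-max paths in the cover graph.
Total maximal chains: 6


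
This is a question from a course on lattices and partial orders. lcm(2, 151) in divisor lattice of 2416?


Join=lcm.
gcd(2,151)=1
lcm=302


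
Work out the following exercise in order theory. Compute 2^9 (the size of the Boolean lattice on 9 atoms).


Power set = 2^n.
2^9 = 512


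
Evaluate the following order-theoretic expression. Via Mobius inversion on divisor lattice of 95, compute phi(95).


phi(n) = n * prod_{p|n} (1 - 1/p).
Prime divisors of 95: [5, 19]
phi(95) = 95 * (1 - 1/5) * (1 - 1/19)
phi(95) = 72


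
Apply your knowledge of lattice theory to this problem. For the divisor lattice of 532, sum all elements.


sigma(n) = sum of divisors.
Divisors of 532: [1, 2, 4, 7, 14, 19, 28, 38, 76, 133, 266, 532]
Sum = 1120


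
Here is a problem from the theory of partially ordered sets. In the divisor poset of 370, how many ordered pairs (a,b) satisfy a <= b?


The order relation is {(a,b) : a <= b}, reflexive so it includes (a,a).
Examples: (1,1), (1,10), (1,185), (1,2), (1,37), ...
Total ordered pairs: 27


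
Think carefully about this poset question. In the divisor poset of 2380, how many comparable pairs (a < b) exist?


A comparable pair {a,b} has a < b or b < a in the order.
Count unordered pairs where one element is strictly below the other.
Examples: {1,2}, {1,4}, {1,5}, {1,7}, ...
Total comparable pairs: 138


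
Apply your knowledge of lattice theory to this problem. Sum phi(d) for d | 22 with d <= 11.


Divisors of 22 up to 11: [1, 2, 11]
phi values: [1, 1, 10]
Sum = 12


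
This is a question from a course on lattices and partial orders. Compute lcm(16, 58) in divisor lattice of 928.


In a divisor lattice, join = lcm (least common multiple).
gcd(16,58) = 2
lcm(16,58) = 16*58/gcd = 928/2 = 464


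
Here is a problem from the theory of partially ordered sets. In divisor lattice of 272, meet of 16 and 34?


In a divisor lattice, meet = gcd (greatest common divisor).
By Euclidean algorithm or factoring: gcd(16,34) = 2


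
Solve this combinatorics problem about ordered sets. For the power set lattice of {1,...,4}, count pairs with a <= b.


The order relation is {(a,b) : a <= b}, reflexive so it includes (a,a).
Examples: ({},{}), ({},{1,2}), ({},{1,2,3}), ({},{1,2,3,4}), ({},{1,2,4}), ...
Total ordered pairs: 81


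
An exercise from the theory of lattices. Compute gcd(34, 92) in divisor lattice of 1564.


In a divisor lattice, meet = gcd (greatest common divisor).
By Euclidean algorithm or factoring: gcd(34,92) = 2


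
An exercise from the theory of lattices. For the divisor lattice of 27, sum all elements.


sigma(n) = sum of divisors.
Divisors of 27: [1, 3, 9, 27]
Sum = 40


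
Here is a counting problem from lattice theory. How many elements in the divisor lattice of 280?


Divisors of 280: [1, 2, 4, 5, 7, 8, 10, 14, 20, 28, 35, 40, 56, 70, 140, 280]
Count: 16


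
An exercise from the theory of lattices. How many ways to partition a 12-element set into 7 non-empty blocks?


S(n,k) = k*S(n-1,k) + S(n-1,k-1).
S(11,7) = 63987, S(11,6) = 179487
S(12,7) = 7*63987 + 179487 = 447909 + 179487
S(12,7) = 627396


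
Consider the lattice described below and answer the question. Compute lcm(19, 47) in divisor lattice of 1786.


In a divisor lattice, join = lcm (least common multiple).
gcd(19,47) = 1
lcm(19,47) = 19*47/gcd = 893/1 = 893


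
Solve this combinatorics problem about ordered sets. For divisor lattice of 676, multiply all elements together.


Divisors of 676: [1, 2, 4, 13, 26, 52, 169, 338, 676]
Product = n^(d(n)/2) = 676^(9/2)
Product = 5429503678976


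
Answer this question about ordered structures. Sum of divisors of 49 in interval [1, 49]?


Interval [1,49] in divisors of 49: [1, 7, 49]
Sum = 57


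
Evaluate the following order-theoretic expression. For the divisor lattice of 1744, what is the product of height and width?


Height = length of longest chain minus 1; width = size of largest antichain.
A maximum chain: 1 | 109 | 218 | 436 | 872 | 1744  (height 5).
A maximum antichain: {2, 109}  (width 2).
Product = 5 * 2 = 10


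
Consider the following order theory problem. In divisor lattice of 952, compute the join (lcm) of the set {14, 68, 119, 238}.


In a divisor lattice, join = lcm (least common multiple).
Compute lcm iteratively: start with first element, then lcm(current, next).
Elements: [14, 68, 119, 238]
lcm(14,68) = 476
lcm(476,119) = 476
lcm(476,238) = 476
Final lcm = 476


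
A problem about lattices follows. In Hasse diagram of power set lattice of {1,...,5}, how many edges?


A cover relation a -< b holds when a < b with no c strictly between.
Cover relations:
  {} -< {1}
  {} -< {2}
  {} -< {3}
  {} -< {4}
  {} -< {5}
  {1} -< {1,2}
  {1} -< {1,3}
  {1} -< {1,4}
  ...72 more
Total: 80


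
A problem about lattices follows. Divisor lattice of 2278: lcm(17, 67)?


Join=lcm.
gcd(17,67)=1
lcm=1139


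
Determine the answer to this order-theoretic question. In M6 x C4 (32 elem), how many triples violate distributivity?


Distributive law: a ^ (b v c) = (a ^ b) v (a ^ c).
Check all 32^3 = 32768 ordered triples (a,b,c).
  e.g. a=(a1,0), b=(a2,0), c=(a3,0): lhs=(a1,0) != rhs=(0,0)
  e.g. a=(a1,0), b=(a2,0), c=(a3,1): lhs=(a1,0) != rhs=(0,0)
Total violating triples: 7680


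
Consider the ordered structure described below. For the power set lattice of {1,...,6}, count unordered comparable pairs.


A comparable pair {a,b} has a < b or b < a in the order.
Count unordered pairs where one element is strictly below the other.
Examples: {{},{1}}, {{},{2}}, {{},{3}}, {{},{4}}, ...
Total comparable pairs: 665


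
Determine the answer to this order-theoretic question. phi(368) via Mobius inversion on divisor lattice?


phi(n) = n * prod_{p|n} (1 - 1/p).
Prime divisors of 368: [2, 23]
phi(368) = 368 * (1 - 1/2) * (1 - 1/23)
phi(368) = 176


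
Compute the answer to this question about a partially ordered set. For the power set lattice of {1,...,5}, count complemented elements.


An element a is complemented if some b has a meet b = bottom, a join b = top.
every subset A has complement S\A, so all elements are complemented.
Complemented elements: {}, {1}, {2}, {3}, {4}, {5}, ... (26 more)
Count: 32


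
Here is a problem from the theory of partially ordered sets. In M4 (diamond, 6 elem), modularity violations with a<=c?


Modular law: if a <= c then a v (b ^ c) = (a v b) ^ c.
Check all triples (a,b,c) with a <= c among 6 elements.
This lattice is modular (diamonds M_m and their chain-products are modular).
Total violating triples: 0


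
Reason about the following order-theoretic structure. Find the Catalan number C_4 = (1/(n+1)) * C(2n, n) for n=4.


C(n) = C(2n, n) / (n+1).
C(8, 4) = 70
C(4) = 70 / 5 = 14


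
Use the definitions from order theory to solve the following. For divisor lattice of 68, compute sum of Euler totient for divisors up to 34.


Divisors of 68 up to 34: [1, 2, 4, 17, 34]
phi values: [1, 1, 2, 16, 16]
Sum = 36


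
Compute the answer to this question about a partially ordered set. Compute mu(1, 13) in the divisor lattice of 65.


In a divisor lattice, mu(a,b) = mu(b/a) where mu is the classical Mobius function.
b/a = 13/1 = 13
Prime factorization of 13: primes [13]
13 is squarefree with 1 prime factor(s), so mu(13) = (-1)^1 = -1


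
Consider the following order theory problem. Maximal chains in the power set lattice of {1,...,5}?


A maximal chain goes from the minimum element to a maximal element via cover relations.
Counting all min-to-max paths in the cover graph.
Total maximal chains: 120


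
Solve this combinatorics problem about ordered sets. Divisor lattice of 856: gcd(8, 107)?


Meet=gcd.
gcd(8,107)=1


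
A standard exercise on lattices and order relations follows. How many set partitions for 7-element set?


B(n) = number of set partitions of an n-element set.
B(n) satisfies the recurrence: B(n+1) = sum_k C(n,k)*B(k).
B(7) = 877


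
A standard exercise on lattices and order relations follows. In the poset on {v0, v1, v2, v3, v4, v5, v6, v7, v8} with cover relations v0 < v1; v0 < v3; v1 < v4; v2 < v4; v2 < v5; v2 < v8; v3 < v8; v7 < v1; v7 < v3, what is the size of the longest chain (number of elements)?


A chain is a totally ordered subset; we count the number of elements in a maximum chain.
Compute, for each element x, the size of the longest chain ending at x:
  v0: 1
  v2: 1
  v6: 1
  v7: 1
  v5: 2
  v1: 2
  ...
A maximum chain: v0 < v1 < v4
Number of elements in the longest chain: 3


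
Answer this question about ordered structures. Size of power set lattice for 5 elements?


Power set = 2^n.
2^5 = 32


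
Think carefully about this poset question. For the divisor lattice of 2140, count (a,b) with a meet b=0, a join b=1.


Complement pair (a,b): a meet b = bottom, a join b = top.
Here: gcd(a,b)=1 and lcm(a,b)=2140, i.e. a*b=2140 with a,b coprime.
Pairs found: (1,2140), (4,535), (5,428), (20,107), ... (4 more)
Total ordered pairs: 8


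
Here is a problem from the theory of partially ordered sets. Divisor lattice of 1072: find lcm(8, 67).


In a divisor lattice, join = lcm (least common multiple).
gcd(8,67) = 1
lcm(8,67) = 8*67/gcd = 536/1 = 536


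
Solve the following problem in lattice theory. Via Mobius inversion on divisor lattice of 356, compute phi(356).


phi(n) = n * prod_{p|n} (1 - 1/p).
Prime divisors of 356: [2, 89]
phi(356) = 356 * (1 - 1/2) * (1 - 1/89)
phi(356) = 176
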